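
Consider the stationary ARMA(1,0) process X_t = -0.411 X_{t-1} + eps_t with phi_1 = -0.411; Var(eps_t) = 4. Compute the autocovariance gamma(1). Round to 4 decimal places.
\gamma(1) = -1.9782

Multiply the model equation by X_{t-k} and take expectations. With theta_0 = psi_0 = 1 and psi_j the MA(infinity) weights, this gives
  gamma(k) - sum_i phi_i gamma(k-i) = c_k,
  c_k = sigma^2 * sum_{j=k..q} theta_j psi_{j-k}   (c_k = 0 for k > q),
using gamma(-m) = gamma(m).
Pure AR (q = 0): c_0 = sigma^2 = 4, c_k = 0 for k >= 1.
Equations for k = 0 and k = 1 (AR order 1):
  gamma(0) = phi_1 gamma(1) + c_0
  gamma(1) = phi_1 gamma(0) + c_1
Substituting the second into the first: gamma(0) (1 - phi_1^2) = c_0 + phi_1 c_1, so
  gamma(0) = c_0 / (1 - phi_1^2) = 4 / (1 - (-0.411)^2) = 4 / 0.831079 = 4.81302.
  gamma(1) = phi_1 gamma(0) = (-0.411)(4.81302) = -1.978151.
Therefore gamma(1) = -1.9782 (to 4 decimal places).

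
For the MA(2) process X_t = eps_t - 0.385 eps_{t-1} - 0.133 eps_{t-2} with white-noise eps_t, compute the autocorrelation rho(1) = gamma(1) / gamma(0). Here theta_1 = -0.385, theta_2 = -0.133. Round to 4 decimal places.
\rho(1) = -0.2863

For an MA(q) process with theta_0 = 1, the autocovariance is
  gamma(k) = sigma^2 * sum_{i=0..q-k} theta_i * theta_{i+k},
and rho(k) = gamma(k) / gamma(0). Sigma^2 cancels.
  numerator   = (1)*(-0.385) + (-0.385)*(-0.133) = -0.333795.
  denominator = (1)^2 + (-0.385)^2 + (-0.133)^2 = 1.165914.
  rho(1) = -0.333795 / 1.165914 = -0.2863.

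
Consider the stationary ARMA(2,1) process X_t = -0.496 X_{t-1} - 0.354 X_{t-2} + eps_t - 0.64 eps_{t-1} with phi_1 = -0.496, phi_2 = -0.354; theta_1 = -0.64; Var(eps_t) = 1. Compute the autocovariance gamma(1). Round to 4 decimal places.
\gamma(1) = -1.3813

Multiply the model equation by X_{t-k} and take expectations. With theta_0 = psi_0 = 1 and psi_j the MA(infinity) weights, this gives
  gamma(k) - sum_i phi_i gamma(k-i) = c_k,
  c_k = sigma^2 * sum_{j=k..q} theta_j psi_{j-k}   (c_k = 0 for k > q),
using gamma(-m) = gamma(m).
psi-weights needed (psi_j = theta_j + sum_i phi_i psi_{j-i}):
  psi_1 = theta_1 + phi_1 = -0.64 + (-0.496) = -1.136
Right-hand sides:
  c_0 = sigma^2 (1 + theta_1 psi_1) = 1 * (1 + (-0.64)(-1.136)) = 1 * 1.72704 = 1.72704
  c_1 = sigma^2 theta_1 = 1 * (-0.64) = -0.64
  c_2 = 0
Equations for k = 0, 1, 2 (AR order 2, c_2 = 0):
  (E0) gamma(0) = phi_1 gamma(1) + phi_2 gamma(2) + c_0
  (E1) gamma(1) = phi_1 gamma(0) + phi_2 gamma(1) + c_1
  (E2) gamma(2) = phi_1 gamma(1) + phi_2 gamma(0)
From (E1): gamma(1) = A gamma(0) + B with
  A = phi_1 / (1 - phi_2) = -0.496 / 1.354 = -0.366322,   B = c_1 / (1 - phi_2) = -0.64 / 1.354 = -0.472674.
Insert (E2) into (E0): gamma(0) (1 - phi_2^2) = phi_1 (1 + phi_2) gamma(1) + c_0.
  phi_1 (1 + phi_2) = (-0.496)(0.646) = -0.320416,   1 - phi_2^2 = 0.874684.
Replace gamma(1) by A gamma(0) + B and collect gamma(0):
  gamma(0) [0.874684 - (-0.320416)(-0.366322)] = (-0.320416)(-0.472674) + 1.72704
  gamma(0) * 0.757309 = 1.878492
  gamma(0) = 1.878492 / 0.757309 = 2.480485.
  gamma(1) = A gamma(0) + B = (-0.366322)(2.480485) + (-0.472674) = -1.38133.
Therefore gamma(1) = -1.3813 (to 4 decimal places).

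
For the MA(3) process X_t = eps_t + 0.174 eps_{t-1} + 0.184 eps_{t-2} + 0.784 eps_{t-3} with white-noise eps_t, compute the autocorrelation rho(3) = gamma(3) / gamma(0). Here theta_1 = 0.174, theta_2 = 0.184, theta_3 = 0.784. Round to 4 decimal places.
\rho(3) = 0.4670

For an MA(q) process with theta_0 = 1, the autocovariance is
  gamma(k) = sigma^2 * sum_{i=0..q-k} theta_i * theta_{i+k},
and rho(k) = gamma(k) / gamma(0). Sigma^2 cancels.
  numerator   = (1)*(0.784) = 0.784.
  denominator = (1)^2 + (0.174)^2 + (0.184)^2 + (0.784)^2 = 1.678788.
  rho(3) = 0.784 / 1.678788 = 0.4670.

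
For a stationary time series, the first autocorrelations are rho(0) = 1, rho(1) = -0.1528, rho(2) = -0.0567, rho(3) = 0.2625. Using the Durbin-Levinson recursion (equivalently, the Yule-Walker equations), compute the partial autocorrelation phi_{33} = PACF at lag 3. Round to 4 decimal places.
\phi_{33} = 0.2480

The PACF at lag k is phi_{kk}, the last component of the solution
to the Yule-Walker system G_k phi = r_k where
  (G_k)_{ij} = rho(|i - j|), (r_k)_i = rho(i), i,j = 1..k.
Equivalently, Durbin-Levinson gives phi_{kk} iteratively:
  phi_{11} = rho(1)
  phi_{kk} = [rho(k) - sum_{j=1..k-1} phi_{k-1,j} rho(k-j)]
            / [1 - sum_{j=1..k-1} phi_{k-1,j} rho(j)],
  phi_{k,j} = phi_{k-1,j} - phi_{kk} phi_{k-1,k-j},  j = 1..k-1.
Step k = 1:
  phi_11 = rho(1) = -0.1528.
Step k = 2:
  phi_22 = [rho(2) - phi_11 rho(1)] / [1 - phi_11 rho(1)] = [-0.0567 - (-0.1528)(-0.1528)] / [1 - (-0.1528)(-0.1528)]
         = -0.08004784 / 0.97665216 = -0.081961.
  Update: phi_21 = phi_11 - phi_22 phi_11 = -0.1528 - (-0.081961)(-0.1528) = -0.165324.
Step k = 3:
  phi_33 = [rho(3) - phi_21 rho(2) - phi_22 rho(1)] / [1 - phi_21 rho(1) - phi_22 rho(2)]
    numerator   = 0.2625 - (-0.165324)(-0.0567) - (-0.081961)(-0.1528) = 0.24060243
    denominator = 1 - (-0.165324)(-0.1528) - (-0.081961)(-0.0567) = 0.97009132
  phi_33 = 0.24060243 / 0.97009132 = 0.248.
Therefore phi_{33} = 0.2480.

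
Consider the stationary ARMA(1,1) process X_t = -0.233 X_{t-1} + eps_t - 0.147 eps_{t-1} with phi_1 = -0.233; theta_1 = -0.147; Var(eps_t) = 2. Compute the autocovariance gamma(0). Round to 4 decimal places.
\gamma(0) = 2.3054

Multiply the model equation by X_{t-k} and take expectations. With theta_0 = psi_0 = 1 and psi_j the MA(infinity) weights, this gives
  gamma(k) - sum_i phi_i gamma(k-i) = c_k,
  c_k = sigma^2 * sum_{j=k..q} theta_j psi_{j-k}   (c_k = 0 for k > q),
using gamma(-m) = gamma(m).
psi-weights needed (psi_j = theta_j + sum_i phi_i psi_{j-i}):
  psi_1 = theta_1 + phi_1 = -0.147 + (-0.233) = -0.38
Right-hand sides:
  c_0 = sigma^2 (1 + theta_1 psi_1) = 2 * (1 + (-0.147)(-0.38)) = 2 * 1.05586 = 2.11172
  c_1 = sigma^2 theta_1 = 2 * (-0.147) = -0.294
  c_2 = 0
Equations for k = 0 and k = 1 (AR order 1):
  gamma(0) = phi_1 gamma(1) + c_0
  gamma(1) = phi_1 gamma(0) + c_1
Substituting the second into the first: gamma(0) (1 - phi_1^2) = c_0 + phi_1 c_1, so
  gamma(0) = (c_0 + phi_1 c_1) / (1 - phi_1^2) = (2.11172 + (-0.233)(-0.294)) / (1 - (-0.233)^2) = 2.180222 / 0.945711 = 2.305379.
Therefore gamma(0) = 2.3054 (to 4 decimal places).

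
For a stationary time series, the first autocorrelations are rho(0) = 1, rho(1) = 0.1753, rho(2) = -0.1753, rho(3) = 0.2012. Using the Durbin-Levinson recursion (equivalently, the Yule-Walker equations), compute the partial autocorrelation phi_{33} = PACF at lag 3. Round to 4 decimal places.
\phi_{33} = 0.2979

The PACF at lag k is phi_{kk}, the last component of the solution
to the Yule-Walker system G_k phi = r_k where
  (G_k)_{ij} = rho(|i - j|), (r_k)_i = rho(i), i,j = 1..k.
Equivalently, Durbin-Levinson gives phi_{kk} iteratively:
  phi_{11} = rho(1)
  phi_{kk} = [rho(k) - sum_{j=1..k-1} phi_{k-1,j} rho(k-j)]
            / [1 - sum_{j=1..k-1} phi_{k-1,j} rho(j)],
  phi_{k,j} = phi_{k-1,j} - phi_{kk} phi_{k-1,k-j},  j = 1..k-1.
Step k = 1:
  phi_11 = rho(1) = 0.1753.
Step k = 2:
  phi_22 = [rho(2) - phi_11 rho(1)] / [1 - phi_11 rho(1)] = [-0.1753 - (0.1753)(0.1753)] / [1 - (0.1753)(0.1753)]
         = -0.20603009 / 0.96926991 = -0.212562.
  Update: phi_21 = phi_11 - phi_22 phi_11 = 0.1753 - (-0.212562)(0.1753) = 0.212562.
Step k = 3:
  phi_33 = [rho(3) - phi_21 rho(2) - phi_22 rho(1)] / [1 - phi_21 rho(1) - phi_22 rho(2)]
    numerator   = 0.2012 - (0.212562)(-0.1753) - (-0.212562)(0.1753) = 0.27572429
    denominator = 1 - (0.212562)(0.1753) - (-0.212562)(-0.1753) = 0.92547571
  phi_33 = 0.27572429 / 0.92547571 = 0.2979.
Therefore phi_{33} = 0.2979.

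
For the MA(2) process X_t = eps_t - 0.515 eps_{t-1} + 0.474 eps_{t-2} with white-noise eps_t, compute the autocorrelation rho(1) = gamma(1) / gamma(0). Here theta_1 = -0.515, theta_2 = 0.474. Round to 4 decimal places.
\rho(1) = -0.5095

For an MA(q) process with theta_0 = 1, the autocovariance is
  gamma(k) = sigma^2 * sum_{i=0..q-k} theta_i * theta_{i+k},
and rho(k) = gamma(k) / gamma(0). Sigma^2 cancels.
  numerator   = (1)*(-0.515) + (-0.515)*(0.474) = -0.75911.
  denominator = (1)^2 + (-0.515)^2 + (0.474)^2 = 1.489901.
  rho(1) = -0.75911 / 1.489901 = -0.5095.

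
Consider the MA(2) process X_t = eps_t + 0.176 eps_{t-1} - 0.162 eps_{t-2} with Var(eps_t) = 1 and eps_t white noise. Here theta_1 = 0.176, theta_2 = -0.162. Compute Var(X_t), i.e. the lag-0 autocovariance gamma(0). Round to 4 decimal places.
\gamma(0) = 1.0572

For an MA(q) process X_t = eps_t + sum_i theta_i eps_{t-i} with
Var(eps_t) = sigma^2, the variance is
  gamma(0) = sigma^2 * (1 + sum_i theta_i^2).
  sum_i theta_i^2 = (0.176)^2 + (-0.162)^2 = 0.030976 + 0.026244 = 0.05722.
  gamma(0) = 1 * (1 + 0.05722) = 1 * 1.05722 = 1.05722, which rounds to 1.0572.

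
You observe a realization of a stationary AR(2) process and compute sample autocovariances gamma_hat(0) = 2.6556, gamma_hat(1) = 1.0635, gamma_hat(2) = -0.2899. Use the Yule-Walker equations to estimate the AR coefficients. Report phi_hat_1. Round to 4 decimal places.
\hat\phi_{1} = 0.5290

The Yule-Walker equations for an AR(p) process read, in matrix form,
  Gamma_p phi = r_p,   with   (Gamma_p)_{ij} = gamma(|i - j|),
                       (r_p)_i = gamma(i),   i,j = 1..p.
Substitute the sample gammas (Toeplitz matrix and right-hand side of size 2):
  Gamma_p = [[2.6556, 1.0635], [1.0635, 2.6556]]
  r_p     = [1.0635, -0.2899]
Written out:
  2.6556 phi_1 + 1.0635 phi_2 = 1.0635
  1.0635 phi_1 + 2.6556 phi_2 = -0.2899
Solve by Cramer's rule:
  det = gamma(0)^2 - gamma(1)^2 = (2.6556)^2 - (1.0635)^2 = 7.05221136 - 1.13103225 = 5.92117911
  phi_hat_1 = [gamma(1) gamma(0) - gamma(1) gamma(2)] / det = [(1.0635)(2.6556) - (1.0635)(-0.2899)] / 5.92117911 = 3.13253925 / 5.92117911 = 0.529
  phi_hat_2 = [gamma(0) gamma(2) - gamma(1)^2] / det = [(2.6556)(-0.2899) - (1.0635)^2] / 5.92117911 = -1.90089069 / 5.92117911 = -0.321
So phi_hat = [0.5290, -0.3210].
Therefore phi_hat_1 = 0.5290.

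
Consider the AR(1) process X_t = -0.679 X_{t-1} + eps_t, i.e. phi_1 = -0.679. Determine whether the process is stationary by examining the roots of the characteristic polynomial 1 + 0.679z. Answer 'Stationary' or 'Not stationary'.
\text{Stationary}

The AR(p) characteristic polynomial is P(z) = 1 + 0.679z.
Stationarity requires all roots to lie outside the unit circle, i.e. |z| > 1 for every root.
This is linear in z: 1 + (0.679) z = 0  =>  z = -1/(0.679) = -1.472754,  |z| = 1.472754.
Moduli of all roots: 1.4728.
All moduli strictly greater than 1? Yes.
Verdict: Stationary.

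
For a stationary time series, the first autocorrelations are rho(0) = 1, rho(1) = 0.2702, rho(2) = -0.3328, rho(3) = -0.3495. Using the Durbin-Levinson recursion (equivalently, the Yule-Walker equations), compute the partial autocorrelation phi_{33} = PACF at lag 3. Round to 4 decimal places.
\phi_{33} = -0.1360

The PACF at lag k is phi_{kk}, the last component of the solution
to the Yule-Walker system G_k phi = r_k where
  (G_k)_{ij} = rho(|i - j|), (r_k)_i = rho(i), i,j = 1..k.
Equivalently, Durbin-Levinson gives phi_{kk} iteratively:
  phi_{11} = rho(1)
  phi_{kk} = [rho(k) - sum_{j=1..k-1} phi_{k-1,j} rho(k-j)]
            / [1 - sum_{j=1..k-1} phi_{k-1,j} rho(j)],
  phi_{k,j} = phi_{k-1,j} - phi_{kk} phi_{k-1,k-j},  j = 1..k-1.
Step k = 1:
  phi_11 = rho(1) = 0.2702.
Step k = 2:
  phi_22 = [rho(2) - phi_11 rho(1)] / [1 - phi_11 rho(1)] = [-0.3328 - (0.2702)(0.2702)] / [1 - (0.2702)(0.2702)]
         = -0.40580804 / 0.92699196 = -0.437769.
  Update: phi_21 = phi_11 - phi_22 phi_11 = 0.2702 - (-0.437769)(0.2702) = 0.388485.
Step k = 3:
  phi_33 = [rho(3) - phi_21 rho(2) - phi_22 rho(1)] / [1 - phi_21 rho(1) - phi_22 rho(2)]
    numerator   = -0.3495 - (0.388485)(-0.3328) - (-0.437769)(0.2702) = -0.10192706
    denominator = 1 - (0.388485)(0.2702) - (-0.437769)(-0.3328) = 0.74934191
  phi_33 = -0.10192706 / 0.74934191 = -0.136.
Therefore phi_{33} = -0.1360.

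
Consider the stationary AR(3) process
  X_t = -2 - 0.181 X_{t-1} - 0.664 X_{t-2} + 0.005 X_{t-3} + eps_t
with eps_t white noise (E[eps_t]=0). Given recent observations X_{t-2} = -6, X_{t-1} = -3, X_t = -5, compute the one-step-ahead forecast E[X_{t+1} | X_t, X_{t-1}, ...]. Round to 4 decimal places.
E[X_{t+1} \mid \mathcal F_t] = 0.8670

For an AR(p) model X_t = c + sum_i phi_i X_{t-i} + eps_t, the
one-step-ahead conditional mean is
  E[X_{t+1} | X_t, ...] = c + sum_i phi_i X_{t+1-i}.
Substitute known values:
  E[X_{t+1} | ...] = -2 + (-0.181) * (-5) + (-0.664) * (-3) + (0.005) * (-6)
                   = 0.8670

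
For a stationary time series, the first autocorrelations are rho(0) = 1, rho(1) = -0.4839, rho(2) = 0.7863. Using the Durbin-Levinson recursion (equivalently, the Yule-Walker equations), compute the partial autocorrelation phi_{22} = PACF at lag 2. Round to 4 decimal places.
\phi_{22} = 0.7210

The PACF at lag k is phi_{kk}, the last component of the solution
to the Yule-Walker system G_k phi = r_k where
  (G_k)_{ij} = rho(|i - j|), (r_k)_i = rho(i), i,j = 1..k.
Equivalently, Durbin-Levinson gives phi_{kk} iteratively:
  phi_{11} = rho(1)
  phi_{kk} = [rho(k) - sum_{j=1..k-1} phi_{k-1,j} rho(k-j)]
            / [1 - sum_{j=1..k-1} phi_{k-1,j} rho(j)],
  phi_{k,j} = phi_{k-1,j} - phi_{kk} phi_{k-1,k-j},  j = 1..k-1.
Step k = 1:
  phi_11 = rho(1) = -0.4839.
Step k = 2:
  phi_22 = [rho(2) - phi_11 rho(1)] / [1 - phi_11 rho(1)] = [0.7863 - (-0.4839)(-0.4839)] / [1 - (-0.4839)(-0.4839)]
         = 0.55214079 / 0.76584079 = 0.721.
Therefore phi_{22} = 0.7210.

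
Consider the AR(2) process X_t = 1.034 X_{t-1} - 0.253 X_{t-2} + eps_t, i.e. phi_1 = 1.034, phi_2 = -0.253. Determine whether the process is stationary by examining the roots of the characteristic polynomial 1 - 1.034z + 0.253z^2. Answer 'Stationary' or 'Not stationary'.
\text{Stationary}

The AR(p) characteristic polynomial is P(z) = 1 - 1.034z + 0.253z^2.
Stationarity requires all roots to lie outside the unit circle, i.e. |z| > 1 for every root.
Set 1 + (-1.034) z + (0.253) z^2 = 0, i.e. a z^2 + b z + c = 0 with a = 0.253, b = -1.034, c = 1.
Discriminant D = b^2 - 4ac = (-1.034)^2 - 4*(0.253)*1 = 1.069156 - (1.012) = 0.057156.
D >= 0, so the roots are real: z = (-b +/- sqrt(D)) / (2a) = (1.034 +/- 0.239073) / (0.506).
  z_1 = (1.034 + 0.239073) / (0.506) = 2.516,   |z_1| = 2.516.
  z_2 = (1.034 - 0.239073) / (0.506) = 1.571,   |z_2| = 1.571.
Moduli of all roots: 2.5160, 1.5710.
All moduli strictly greater than 1? Yes.
Verdict: Stationary.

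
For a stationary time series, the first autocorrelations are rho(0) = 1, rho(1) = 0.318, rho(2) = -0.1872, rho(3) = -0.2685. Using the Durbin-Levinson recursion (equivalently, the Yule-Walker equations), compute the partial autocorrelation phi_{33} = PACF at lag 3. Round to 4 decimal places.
\phi_{33} = -0.1090

The PACF at lag k is phi_{kk}, the last component of the solution
to the Yule-Walker system G_k phi = r_k where
  (G_k)_{ij} = rho(|i - j|), (r_k)_i = rho(i), i,j = 1..k.
Equivalently, Durbin-Levinson gives phi_{kk} iteratively:
  phi_{11} = rho(1)
  phi_{kk} = [rho(k) - sum_{j=1..k-1} phi_{k-1,j} rho(k-j)]
            / [1 - sum_{j=1..k-1} phi_{k-1,j} rho(j)],
  phi_{k,j} = phi_{k-1,j} - phi_{kk} phi_{k-1,k-j},  j = 1..k-1.
Step k = 1:
  phi_11 = rho(1) = 0.318.
Step k = 2:
  phi_22 = [rho(2) - phi_11 rho(1)] / [1 - phi_11 rho(1)] = [-0.1872 - (0.318)(0.318)] / [1 - (0.318)(0.318)]
         = -0.288324 / 0.898876 = -0.320761.
  Update: phi_21 = phi_11 - phi_22 phi_11 = 0.318 - (-0.320761)(0.318) = 0.420002.
Step k = 3:
  phi_33 = [rho(3) - phi_21 rho(2) - phi_22 rho(1)] / [1 - phi_21 rho(1) - phi_22 rho(2)]
    numerator   = -0.2685 - (0.420002)(-0.1872) - (-0.320761)(0.318) = -0.08787378
    denominator = 1 - (0.420002)(0.318) - (-0.320761)(-0.1872) = 0.80639302
  phi_33 = -0.08787378 / 0.80639302 = -0.109.
Therefore phi_{33} = -0.1090.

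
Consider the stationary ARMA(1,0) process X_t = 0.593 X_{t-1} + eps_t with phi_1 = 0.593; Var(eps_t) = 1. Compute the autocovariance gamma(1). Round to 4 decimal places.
\gamma(1) = 0.9146

Multiply the model equation by X_{t-k} and take expectations. With theta_0 = psi_0 = 1 and psi_j the MA(infinity) weights, this gives
  gamma(k) - sum_i phi_i gamma(k-i) = c_k,
  c_k = sigma^2 * sum_{j=k..q} theta_j psi_{j-k}   (c_k = 0 for k > q),
using gamma(-m) = gamma(m).
Pure AR (q = 0): c_0 = sigma^2 = 1, c_k = 0 for k >= 1.
Equations for k = 0 and k = 1 (AR order 1):
  gamma(0) = phi_1 gamma(1) + c_0
  gamma(1) = phi_1 gamma(0) + c_1
Substituting the second into the first: gamma(0) (1 - phi_1^2) = c_0 + phi_1 c_1, so
  gamma(0) = c_0 / (1 - phi_1^2) = 1 / (1 - (0.593)^2) = 1 / 0.648351 = 1.542374.
  gamma(1) = phi_1 gamma(0) = (0.593)(1.542374) = 0.914628.
Therefore gamma(1) = 0.9146 (to 4 decimal places).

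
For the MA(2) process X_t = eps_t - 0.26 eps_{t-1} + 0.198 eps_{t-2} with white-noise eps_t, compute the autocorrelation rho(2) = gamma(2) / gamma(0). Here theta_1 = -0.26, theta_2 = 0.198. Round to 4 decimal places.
\rho(2) = 0.1789

For an MA(q) process with theta_0 = 1, the autocovariance is
  gamma(k) = sigma^2 * sum_{i=0..q-k} theta_i * theta_{i+k},
and rho(k) = gamma(k) / gamma(0). Sigma^2 cancels.
  numerator   = (1)*(0.198) = 0.198.
  denominator = (1)^2 + (-0.26)^2 + (0.198)^2 = 1.106804.
  rho(2) = 0.198 / 1.106804 = 0.1789.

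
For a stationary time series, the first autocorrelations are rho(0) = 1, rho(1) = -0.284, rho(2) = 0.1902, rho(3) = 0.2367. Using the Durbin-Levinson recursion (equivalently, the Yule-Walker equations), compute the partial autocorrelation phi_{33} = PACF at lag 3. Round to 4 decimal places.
\phi_{33} = 0.3510

The PACF at lag k is phi_{kk}, the last component of the solution
to the Yule-Walker system G_k phi = r_k where
  (G_k)_{ij} = rho(|i - j|), (r_k)_i = rho(i), i,j = 1..k.
Equivalently, Durbin-Levinson gives phi_{kk} iteratively:
  phi_{11} = rho(1)
  phi_{kk} = [rho(k) - sum_{j=1..k-1} phi_{k-1,j} rho(k-j)]
            / [1 - sum_{j=1..k-1} phi_{k-1,j} rho(j)],
  phi_{k,j} = phi_{k-1,j} - phi_{kk} phi_{k-1,k-j},  j = 1..k-1.
Step k = 1:
  phi_11 = rho(1) = -0.284.
Step k = 2:
  phi_22 = [rho(2) - phi_11 rho(1)] / [1 - phi_11 rho(1)] = [0.1902 - (-0.284)(-0.284)] / [1 - (-0.284)(-0.284)]
         = 0.109544 / 0.919344 = 0.119155.
  Update: phi_21 = phi_11 - phi_22 phi_11 = -0.284 - (0.119155)(-0.284) = -0.25016.
Step k = 3:
  phi_33 = [rho(3) - phi_21 rho(2) - phi_22 rho(1)] / [1 - phi_21 rho(1) - phi_22 rho(2)]
    numerator   = 0.2367 - (-0.25016)(0.1902) - (0.119155)(-0.284) = 0.31812034
    denominator = 1 - (-0.25016)(-0.284) - (0.119155)(0.1902) = 0.90629134
  phi_33 = 0.31812034 / 0.90629134 = 0.351.
Therefore phi_{33} = 0.3510.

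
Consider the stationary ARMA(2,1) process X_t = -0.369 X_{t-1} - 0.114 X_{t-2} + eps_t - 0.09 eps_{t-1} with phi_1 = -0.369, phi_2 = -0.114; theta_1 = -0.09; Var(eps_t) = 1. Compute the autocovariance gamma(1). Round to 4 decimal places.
\gamma(1) = -0.4833

Multiply the model equation by X_{t-k} and take expectations. With theta_0 = psi_0 = 1 and psi_j the MA(infinity) weights, this gives
  gamma(k) - sum_i phi_i gamma(k-i) = c_k,
  c_k = sigma^2 * sum_{j=k..q} theta_j psi_{j-k}   (c_k = 0 for k > q),
using gamma(-m) = gamma(m).
psi-weights needed (psi_j = theta_j + sum_i phi_i psi_{j-i}):
  psi_1 = theta_1 + phi_1 = -0.09 + (-0.369) = -0.459
Right-hand sides:
  c_0 = sigma^2 (1 + theta_1 psi_1) = 1 * (1 + (-0.09)(-0.459)) = 1 * 1.04131 = 1.04131
  c_1 = sigma^2 theta_1 = 1 * (-0.09) = -0.09
  c_2 = 0
Equations for k = 0, 1, 2 (AR order 2, c_2 = 0):
  (E0) gamma(0) = phi_1 gamma(1) + phi_2 gamma(2) + c_0
  (E1) gamma(1) = phi_1 gamma(0) + phi_2 gamma(1) + c_1
  (E2) gamma(2) = phi_1 gamma(1) + phi_2 gamma(0)
From (E1): gamma(1) = A gamma(0) + B with
  A = phi_1 / (1 - phi_2) = -0.369 / 1.114 = -0.331239,   B = c_1 / (1 - phi_2) = -0.09 / 1.114 = -0.08079.
Insert (E2) into (E0): gamma(0) (1 - phi_2^2) = phi_1 (1 + phi_2) gamma(1) + c_0.
  phi_1 (1 + phi_2) = (-0.369)(0.886) = -0.326934,   1 - phi_2^2 = 0.987004.
Replace gamma(1) by A gamma(0) + B and collect gamma(0):
  gamma(0) [0.987004 - (-0.326934)(-0.331239)] = (-0.326934)(-0.08079) + 1.04131
  gamma(0) * 0.878711 = 1.067723
  gamma(0) = 1.067723 / 0.878711 = 1.215102.
  gamma(1) = A gamma(0) + B = (-0.331239)(1.215102) + (-0.08079) = -0.483279.
Therefore gamma(1) = -0.4833 (to 4 decimal places).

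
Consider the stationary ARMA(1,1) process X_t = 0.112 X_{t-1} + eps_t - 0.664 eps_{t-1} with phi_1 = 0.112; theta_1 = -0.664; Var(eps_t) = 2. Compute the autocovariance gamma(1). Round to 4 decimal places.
\gamma(1) = -1.0349

Multiply the model equation by X_{t-k} and take expectations. With theta_0 = psi_0 = 1 and psi_j the MA(infinity) weights, this gives
  gamma(k) - sum_i phi_i gamma(k-i) = c_k,
  c_k = sigma^2 * sum_{j=k..q} theta_j psi_{j-k}   (c_k = 0 for k > q),
using gamma(-m) = gamma(m).
psi-weights needed (psi_j = theta_j + sum_i phi_i psi_{j-i}):
  psi_1 = theta_1 + phi_1 = -0.664 + (0.112) = -0.552
Right-hand sides:
  c_0 = sigma^2 (1 + theta_1 psi_1) = 2 * (1 + (-0.664)(-0.552)) = 2 * 1.366528 = 2.733056
  c_1 = sigma^2 theta_1 = 2 * (-0.664) = -1.328
  c_2 = 0
Equations for k = 0 and k = 1 (AR order 1):
  gamma(0) = phi_1 gamma(1) + c_0
  gamma(1) = phi_1 gamma(0) + c_1
Substituting the second into the first: gamma(0) (1 - phi_1^2) = c_0 + phi_1 c_1, so
  gamma(0) = (c_0 + phi_1 c_1) / (1 - phi_1^2) = (2.733056 + (0.112)(-1.328)) / (1 - (0.112)^2) = 2.58432 / 0.987456 = 2.61715.
  gamma(1) = phi_1 gamma(0) + c_1 = (0.112)(2.61715) + (-1.328) = -1.034879.
Therefore gamma(1) = -1.0349 (to 4 decimal places).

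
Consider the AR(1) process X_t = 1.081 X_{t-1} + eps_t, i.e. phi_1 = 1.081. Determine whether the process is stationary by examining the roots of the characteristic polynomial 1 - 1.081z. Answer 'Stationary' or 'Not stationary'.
\text{Not stationary}

The AR(p) characteristic polynomial is P(z) = 1 - 1.081z.
Stationarity requires all roots to lie outside the unit circle, i.e. |z| > 1 for every root.
This is linear in z: 1 + (-1.081) z = 0  =>  z = -1/(-1.081) = 0.925069,  |z| = 0.925069.
Moduli of all roots: 0.9251.
All moduli strictly greater than 1? No.
Verdict: Not stationary.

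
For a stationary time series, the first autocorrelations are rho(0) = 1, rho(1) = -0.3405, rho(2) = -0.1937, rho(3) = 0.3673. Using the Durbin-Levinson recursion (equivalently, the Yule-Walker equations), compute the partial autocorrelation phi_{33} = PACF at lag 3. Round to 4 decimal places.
\phi_{33} = 0.2050

The PACF at lag k is phi_{kk}, the last component of the solution
to the Yule-Walker system G_k phi = r_k where
  (G_k)_{ij} = rho(|i - j|), (r_k)_i = rho(i), i,j = 1..k.
Equivalently, Durbin-Levinson gives phi_{kk} iteratively:
  phi_{11} = rho(1)
  phi_{kk} = [rho(k) - sum_{j=1..k-1} phi_{k-1,j} rho(k-j)]
            / [1 - sum_{j=1..k-1} phi_{k-1,j} rho(j)],
  phi_{k,j} = phi_{k-1,j} - phi_{kk} phi_{k-1,k-j},  j = 1..k-1.
Step k = 1:
  phi_11 = rho(1) = -0.3405.
Step k = 2:
  phi_22 = [rho(2) - phi_11 rho(1)] / [1 - phi_11 rho(1)] = [-0.1937 - (-0.3405)(-0.3405)] / [1 - (-0.3405)(-0.3405)]
         = -0.30964025 / 0.88405975 = -0.350248.
  Update: phi_21 = phi_11 - phi_22 phi_11 = -0.3405 - (-0.350248)(-0.3405) = -0.459759.
Step k = 3:
  phi_33 = [rho(3) - phi_21 rho(2) - phi_22 rho(1)] / [1 - phi_21 rho(1) - phi_22 rho(2)]
    numerator   = 0.3673 - (-0.459759)(-0.1937) - (-0.350248)(-0.3405) = 0.15898511
    denominator = 1 - (-0.459759)(-0.3405) - (-0.350248)(-0.1937) = 0.77560884
  phi_33 = 0.15898511 / 0.77560884 = 0.205.
Therefore phi_{33} = 0.2050.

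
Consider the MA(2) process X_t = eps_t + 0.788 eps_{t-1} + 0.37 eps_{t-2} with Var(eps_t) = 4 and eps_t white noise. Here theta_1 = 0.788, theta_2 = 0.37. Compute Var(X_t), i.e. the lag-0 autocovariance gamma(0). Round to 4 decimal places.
\gamma(0) = 7.0314

For an MA(q) process X_t = eps_t + sum_i theta_i eps_{t-i} with
Var(eps_t) = sigma^2, the variance is
  gamma(0) = sigma^2 * (1 + sum_i theta_i^2).
  sum_i theta_i^2 = (0.788)^2 + (0.37)^2 = 0.620944 + 0.1369 = 0.757844.
  gamma(0) = 4 * (1 + 0.757844) = 4 * 1.757844 = 7.031376, which rounds to 7.0314.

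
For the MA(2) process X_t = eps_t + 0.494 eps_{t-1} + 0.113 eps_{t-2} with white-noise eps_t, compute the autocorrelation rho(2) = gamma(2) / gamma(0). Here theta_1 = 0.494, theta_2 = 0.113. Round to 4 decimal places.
\rho(2) = 0.0899

For an MA(q) process with theta_0 = 1, the autocovariance is
  gamma(k) = sigma^2 * sum_{i=0..q-k} theta_i * theta_{i+k},
and rho(k) = gamma(k) / gamma(0). Sigma^2 cancels.
  numerator   = (1)*(0.113) = 0.113.
  denominator = (1)^2 + (0.494)^2 + (0.113)^2 = 1.256805.
  rho(2) = 0.113 / 1.256805 = 0.0899.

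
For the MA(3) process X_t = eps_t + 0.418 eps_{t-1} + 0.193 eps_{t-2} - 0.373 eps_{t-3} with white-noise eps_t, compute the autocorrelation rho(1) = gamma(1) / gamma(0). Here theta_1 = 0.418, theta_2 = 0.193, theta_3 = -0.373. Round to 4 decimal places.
\rho(1) = 0.3158

For an MA(q) process with theta_0 = 1, the autocovariance is
  gamma(k) = sigma^2 * sum_{i=0..q-k} theta_i * theta_{i+k},
and rho(k) = gamma(k) / gamma(0). Sigma^2 cancels.
  numerator   = (1)*(0.418) + (0.418)*(0.193) + (0.193)*(-0.373) = 0.426685.
  denominator = (1)^2 + (0.418)^2 + (0.193)^2 + (-0.373)^2 = 1.351102.
  rho(1) = 0.426685 / 1.351102 = 0.3158.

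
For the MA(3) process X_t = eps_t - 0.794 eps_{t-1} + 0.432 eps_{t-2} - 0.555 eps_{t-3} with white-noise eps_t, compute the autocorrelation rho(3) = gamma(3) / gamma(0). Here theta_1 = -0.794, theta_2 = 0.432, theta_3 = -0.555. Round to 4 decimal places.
\rho(3) = -0.2612

For an MA(q) process with theta_0 = 1, the autocovariance is
  gamma(k) = sigma^2 * sum_{i=0..q-k} theta_i * theta_{i+k},
and rho(k) = gamma(k) / gamma(0). Sigma^2 cancels.
  numerator   = (1)*(-0.555) = -0.555.
  denominator = (1)^2 + (-0.794)^2 + (0.432)^2 + (-0.555)^2 = 2.125085.
  rho(3) = -0.555 / 2.125085 = -0.2612.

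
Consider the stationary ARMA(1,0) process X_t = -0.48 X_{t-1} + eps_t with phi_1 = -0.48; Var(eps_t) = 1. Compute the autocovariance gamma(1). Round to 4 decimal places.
\gamma(1) = -0.6237

Multiply the model equation by X_{t-k} and take expectations. With theta_0 = psi_0 = 1 and psi_j the MA(infinity) weights, this gives
  gamma(k) - sum_i phi_i gamma(k-i) = c_k,
  c_k = sigma^2 * sum_{j=k..q} theta_j psi_{j-k}   (c_k = 0 for k > q),
using gamma(-m) = gamma(m).
Pure AR (q = 0): c_0 = sigma^2 = 1, c_k = 0 for k >= 1.
Equations for k = 0 and k = 1 (AR order 1):
  gamma(0) = phi_1 gamma(1) + c_0
  gamma(1) = phi_1 gamma(0) + c_1
Substituting the second into the first: gamma(0) (1 - phi_1^2) = c_0 + phi_1 c_1, so
  gamma(0) = c_0 / (1 - phi_1^2) = 1 / (1 - (-0.48)^2) = 1 / 0.7696 = 1.299376.
  gamma(1) = phi_1 gamma(0) = (-0.48)(1.299376) = -0.623701.
Therefore gamma(1) = -0.6237 (to 4 decimal places).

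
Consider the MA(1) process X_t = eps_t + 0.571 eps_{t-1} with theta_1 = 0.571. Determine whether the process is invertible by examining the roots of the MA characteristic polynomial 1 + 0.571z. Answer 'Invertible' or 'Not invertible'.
\text{Invertible}

The MA(q) characteristic polynomial is P(z) = 1 + 0.571z.
Invertibility requires all roots to lie outside the unit circle, i.e. |z| > 1 for every root.
This is linear in z: 1 + (0.571) z = 0  =>  z = -1/(0.571) = -1.751313,  |z| = 1.751313.
Moduli of all roots: 1.7513.
All moduli strictly greater than 1? Yes.
Verdict: Invertible.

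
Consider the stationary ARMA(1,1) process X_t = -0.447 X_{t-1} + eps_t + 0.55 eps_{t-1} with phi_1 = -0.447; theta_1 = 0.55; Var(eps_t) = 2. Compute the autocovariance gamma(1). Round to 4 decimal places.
\gamma(1) = 0.1941

Multiply the model equation by X_{t-k} and take expectations. With theta_0 = psi_0 = 1 and psi_j the MA(infinity) weights, this gives
  gamma(k) - sum_i phi_i gamma(k-i) = c_k,
  c_k = sigma^2 * sum_{j=k..q} theta_j psi_{j-k}   (c_k = 0 for k > q),
using gamma(-m) = gamma(m).
psi-weights needed (psi_j = theta_j + sum_i phi_i psi_{j-i}):
  psi_1 = theta_1 + phi_1 = 0.55 + (-0.447) = 0.103
Right-hand sides:
  c_0 = sigma^2 (1 + theta_1 psi_1) = 2 * (1 + (0.55)(0.103)) = 2 * 1.05665 = 2.1133
  c_1 = sigma^2 theta_1 = 2 * (0.55) = 1.1
  c_2 = 0
Equations for k = 0 and k = 1 (AR order 1):
  gamma(0) = phi_1 gamma(1) + c_0
  gamma(1) = phi_1 gamma(0) + c_1
Substituting the second into the first: gamma(0) (1 - phi_1^2) = c_0 + phi_1 c_1, so
  gamma(0) = (c_0 + phi_1 c_1) / (1 - phi_1^2) = (2.1133 + (-0.447)(1.1)) / (1 - (-0.447)^2) = 1.6216 / 0.800191 = 2.026516.
  gamma(1) = phi_1 gamma(0) + c_1 = (-0.447)(2.026516) + (1.1) = 0.194147.
Therefore gamma(1) = 0.1941 (to 4 decimal places).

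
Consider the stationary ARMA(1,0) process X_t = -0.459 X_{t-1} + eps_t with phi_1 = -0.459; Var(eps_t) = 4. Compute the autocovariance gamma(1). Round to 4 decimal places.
\gamma(1) = -2.3261

Multiply the model equation by X_{t-k} and take expectations. With theta_0 = psi_0 = 1 and psi_j the MA(infinity) weights, this gives
  gamma(k) - sum_i phi_i gamma(k-i) = c_k,
  c_k = sigma^2 * sum_{j=k..q} theta_j psi_{j-k}   (c_k = 0 for k > q),
using gamma(-m) = gamma(m).
Pure AR (q = 0): c_0 = sigma^2 = 4, c_k = 0 for k >= 1.
Equations for k = 0 and k = 1 (AR order 1):
  gamma(0) = phi_1 gamma(1) + c_0
  gamma(1) = phi_1 gamma(0) + c_1
Substituting the second into the first: gamma(0) (1 - phi_1^2) = c_0 + phi_1 c_1, so
  gamma(0) = c_0 / (1 - phi_1^2) = 4 / (1 - (-0.459)^2) = 4 / 0.789319 = 5.06766.
  gamma(1) = phi_1 gamma(0) = (-0.459)(5.06766) = -2.326056.
Therefore gamma(1) = -2.3261 (to 4 decimal places).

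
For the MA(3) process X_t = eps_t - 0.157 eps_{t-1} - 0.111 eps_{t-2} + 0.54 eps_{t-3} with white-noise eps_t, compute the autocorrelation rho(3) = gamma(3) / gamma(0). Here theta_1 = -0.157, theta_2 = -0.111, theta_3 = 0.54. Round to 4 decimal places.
\rho(3) = 0.4065

For an MA(q) process with theta_0 = 1, the autocovariance is
  gamma(k) = sigma^2 * sum_{i=0..q-k} theta_i * theta_{i+k},
and rho(k) = gamma(k) / gamma(0). Sigma^2 cancels.
  numerator   = (1)*(0.54) = 0.54.
  denominator = (1)^2 + (-0.157)^2 + (-0.111)^2 + (0.54)^2 = 1.32857.
  rho(3) = 0.54 / 1.32857 = 0.4065.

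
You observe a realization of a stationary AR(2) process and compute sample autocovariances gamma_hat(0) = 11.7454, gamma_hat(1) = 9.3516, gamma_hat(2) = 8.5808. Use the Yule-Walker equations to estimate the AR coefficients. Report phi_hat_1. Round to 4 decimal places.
\hat\phi_{1} = 0.5860

The Yule-Walker equations for an AR(p) process read, in matrix form,
  Gamma_p phi = r_p,   with   (Gamma_p)_{ij} = gamma(|i - j|),
                       (r_p)_i = gamma(i),   i,j = 1..p.
Substitute the sample gammas (Toeplitz matrix and right-hand side of size 2):
  Gamma_p = [[11.7454, 9.3516], [9.3516, 11.7454]]
  r_p     = [9.3516, 8.5808]
Written out:
  11.7454 phi_1 + 9.3516 phi_2 = 9.3516
  9.3516 phi_1 + 11.7454 phi_2 = 8.5808
Solve by Cramer's rule:
  det = gamma(0)^2 - gamma(1)^2 = (11.7454)^2 - (9.3516)^2 = 137.95442116 - 87.45242256 = 50.5019986
  phi_hat_1 = [gamma(1) gamma(0) - gamma(1) gamma(2)] / det = [(9.3516)(11.7454) - (9.3516)(8.5808)] / 50.5019986 = 29.59407336 / 50.5019986 = 0.586
  phi_hat_2 = [gamma(0) gamma(2) - gamma(1)^2] / det = [(11.7454)(8.5808) - (9.3516)^2] / 50.5019986 = 13.33250576 / 50.5019986 = 0.264
So phi_hat = [0.5860, 0.2640].
Therefore phi_hat_1 = 0.5860.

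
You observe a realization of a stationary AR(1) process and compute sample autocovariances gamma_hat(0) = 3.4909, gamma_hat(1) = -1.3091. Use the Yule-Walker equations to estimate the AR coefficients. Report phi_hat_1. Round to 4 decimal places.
\hat\phi_{1} = -0.3750

The Yule-Walker equations for an AR(p) process read, in matrix form,
  Gamma_p phi = r_p,   with   (Gamma_p)_{ij} = gamma(|i - j|),
                       (r_p)_i = gamma(i),   i,j = 1..p.
Substitute the sample gammas (Toeplitz matrix and right-hand side of size 1):
  Gamma_p = [[3.4909]]
  r_p     = [-1.3091]
With p = 1 this is the single equation gamma(0) phi_1 = gamma(1):
  phi_hat_1 = gamma(1) / gamma(0) = -1.3091 / 3.4909 = -0.3750.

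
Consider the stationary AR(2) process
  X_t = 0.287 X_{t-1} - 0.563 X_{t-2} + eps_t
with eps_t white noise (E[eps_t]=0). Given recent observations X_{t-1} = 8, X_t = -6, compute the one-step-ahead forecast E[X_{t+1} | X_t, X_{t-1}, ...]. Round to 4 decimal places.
E[X_{t+1} \mid \mathcal F_t] = -6.2260

For an AR(p) model X_t = c + sum_i phi_i X_{t-i} + eps_t, the
one-step-ahead conditional mean is
  E[X_{t+1} | X_t, ...] = c + sum_i phi_i X_{t+1-i}.
Substitute known values:
  E[X_{t+1} | ...] = (0.287) * (-6) + (-0.563) * (8)
                   = -6.2260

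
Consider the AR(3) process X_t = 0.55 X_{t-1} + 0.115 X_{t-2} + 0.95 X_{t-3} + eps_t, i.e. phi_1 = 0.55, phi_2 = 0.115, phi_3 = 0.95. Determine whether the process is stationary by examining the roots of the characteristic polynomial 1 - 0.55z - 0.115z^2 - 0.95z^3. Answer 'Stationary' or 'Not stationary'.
\text{Not stationary}

The AR(p) characteristic polynomial is P(z) = 1 - 0.55z - 0.115z^2 - 0.95z^3.
Stationarity requires all roots to lie outside the unit circle, i.e. |z| > 1 for every root.
Degree 3: look for a simple real root z0 first, then factor out (1 - z/z0) and solve the remaining quadratic.
Testing z0 = 0.8: P(0.8) = 1 + (-0.55)(0.8) + (-0.115)(0.8)^2 + (-0.95)(0.8)^3
  = 1 + (-0.44) + (-0.0736) + (-0.4864) = 0.  So z_0 = 0.8 is a root, |z_0| = 0.8.
Divide out the factor (1 - 1.25 z) = (1 - z/z0) (since 1/z0 = 1.25):
  P(z) = (1 - 1.25 z)(1 + (0.7) z + (0.76) z^2)
  [check: z-coef 0.7 - (1.25) = -0.55; z^2-coef 0.76 - (1.25)(0.7) = -0.115; z^3-coef -(1.25)(0.76) = -0.95.]
Remaining roots from the quadratic factor 1 + (0.7) z + (0.76) z^2:
  Set 1 + (0.7) z + (0.76) z^2 = 0, i.e. a z^2 + b z + c = 0 with a = 0.76, b = 0.7, c = 1.
  Discriminant D = b^2 - 4ac = (0.7)^2 - 4*(0.76)*1 = 0.49 - (3.04) = -2.55.
  D < 0, so the roots are the complex-conjugate pair z = (-b +/- i sqrt(-D)) / (2a) = -0.4605 +/- 1.0506i.
  For a conjugate pair |z|^2 = z * conj(z) = (product of roots) = c/a = 1/(0.76) = 1.315789, so |z| = sqrt(1.315789) = 1.1471 for both roots.
Moduli of all roots: 0.8000, 1.1471, 1.1471.
All moduli strictly greater than 1? No.
Verdict: Not stationary.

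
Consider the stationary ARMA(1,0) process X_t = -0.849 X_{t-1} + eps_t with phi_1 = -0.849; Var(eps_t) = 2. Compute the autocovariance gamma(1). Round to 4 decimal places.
\gamma(1) = -6.0817

Multiply the model equation by X_{t-k} and take expectations. With theta_0 = psi_0 = 1 and psi_j the MA(infinity) weights, this gives
  gamma(k) - sum_i phi_i gamma(k-i) = c_k,
  c_k = sigma^2 * sum_{j=k..q} theta_j psi_{j-k}   (c_k = 0 for k > q),
using gamma(-m) = gamma(m).
Pure AR (q = 0): c_0 = sigma^2 = 2, c_k = 0 for k >= 1.
Equations for k = 0 and k = 1 (AR order 1):
  gamma(0) = phi_1 gamma(1) + c_0
  gamma(1) = phi_1 gamma(0) + c_1
Substituting the second into the first: gamma(0) (1 - phi_1^2) = c_0 + phi_1 c_1, so
  gamma(0) = c_0 / (1 - phi_1^2) = 2 / (1 - (-0.849)^2) = 2 / 0.279199 = 7.163349.
  gamma(1) = phi_1 gamma(0) = (-0.849)(7.163349) = -6.081684.
Therefore gamma(1) = -6.0817 (to 4 decimal places).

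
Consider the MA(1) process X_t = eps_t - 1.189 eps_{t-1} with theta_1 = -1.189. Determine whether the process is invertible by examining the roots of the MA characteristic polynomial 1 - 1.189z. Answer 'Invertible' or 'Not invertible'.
\text{Not invertible}

The MA(q) characteristic polynomial is P(z) = 1 - 1.189z.
Invertibility requires all roots to lie outside the unit circle, i.e. |z| > 1 for every root.
This is linear in z: 1 + (-1.189) z = 0  =>  z = -1/(-1.189) = 0.841043,  |z| = 0.841043.
Moduli of all roots: 0.8410.
All moduli strictly greater than 1? No.
Verdict: Not invertible.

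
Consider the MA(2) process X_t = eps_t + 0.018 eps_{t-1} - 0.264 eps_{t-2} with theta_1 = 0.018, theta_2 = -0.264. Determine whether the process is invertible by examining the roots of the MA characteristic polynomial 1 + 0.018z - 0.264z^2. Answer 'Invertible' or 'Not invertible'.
\text{Invertible}

The MA(q) characteristic polynomial is P(z) = 1 + 0.018z - 0.264z^2.
Invertibility requires all roots to lie outside the unit circle, i.e. |z| > 1 for every root.
Set 1 + (0.018) z + (-0.264) z^2 = 0, i.e. a z^2 + b z + c = 0 with a = -0.264, b = 0.018, c = 1.
Discriminant D = b^2 - 4ac = (0.018)^2 - 4*(-0.264)*1 = 0.000324 - (-1.056) = 1.056324.
D >= 0, so the roots are real: z = (-b +/- sqrt(D)) / (2a) = (-0.018 +/- 1.027776) / (-0.528).
  z_1 = (-0.018 + 1.027776) / (-0.528) = -1.9125,   |z_1| = 1.9125.
  z_2 = (-0.018 - 1.027776) / (-0.528) = 1.9806,   |z_2| = 1.9806.
Moduli of all roots: 1.9125, 1.9806.
All moduli strictly greater than 1? Yes.
Verdict: Invertible.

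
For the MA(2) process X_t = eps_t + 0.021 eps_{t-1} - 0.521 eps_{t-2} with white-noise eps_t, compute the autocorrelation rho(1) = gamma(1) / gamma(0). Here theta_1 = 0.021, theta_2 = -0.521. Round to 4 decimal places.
\rho(1) = 0.0079

For an MA(q) process with theta_0 = 1, the autocovariance is
  gamma(k) = sigma^2 * sum_{i=0..q-k} theta_i * theta_{i+k},
and rho(k) = gamma(k) / gamma(0). Sigma^2 cancels.
  numerator   = (1)*(0.021) + (0.021)*(-0.521) = 0.010059.
  denominator = (1)^2 + (0.021)^2 + (-0.521)^2 = 1.271882.
  rho(1) = 0.010059 / 1.271882 = 0.0079.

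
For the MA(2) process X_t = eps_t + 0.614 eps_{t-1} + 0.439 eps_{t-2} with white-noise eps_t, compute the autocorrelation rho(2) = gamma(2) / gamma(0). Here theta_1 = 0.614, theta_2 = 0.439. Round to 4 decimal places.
\rho(2) = 0.2797

For an MA(q) process with theta_0 = 1, the autocovariance is
  gamma(k) = sigma^2 * sum_{i=0..q-k} theta_i * theta_{i+k},
and rho(k) = gamma(k) / gamma(0). Sigma^2 cancels.
  numerator   = (1)*(0.439) = 0.439.
  denominator = (1)^2 + (0.614)^2 + (0.439)^2 = 1.569717.
  rho(2) = 0.439 / 1.569717 = 0.2797.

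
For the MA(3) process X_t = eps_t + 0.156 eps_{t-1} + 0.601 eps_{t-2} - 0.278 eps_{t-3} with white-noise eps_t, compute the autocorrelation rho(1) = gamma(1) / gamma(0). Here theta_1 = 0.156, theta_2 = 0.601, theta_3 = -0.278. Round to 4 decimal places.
\rho(1) = 0.0565

For an MA(q) process with theta_0 = 1, the autocovariance is
  gamma(k) = sigma^2 * sum_{i=0..q-k} theta_i * theta_{i+k},
and rho(k) = gamma(k) / gamma(0). Sigma^2 cancels.
  numerator   = (1)*(0.156) + (0.156)*(0.601) + (0.601)*(-0.278) = 0.082678.
  denominator = (1)^2 + (0.156)^2 + (0.601)^2 + (-0.278)^2 = 1.462821.
  rho(1) = 0.082678 / 1.462821 = 0.0565.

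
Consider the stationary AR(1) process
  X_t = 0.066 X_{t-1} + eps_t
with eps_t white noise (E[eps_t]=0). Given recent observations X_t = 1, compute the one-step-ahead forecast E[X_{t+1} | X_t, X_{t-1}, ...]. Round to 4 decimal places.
E[X_{t+1} \mid \mathcal F_t] = 0.0660

For an AR(p) model X_t = c + sum_i phi_i X_{t-i} + eps_t, the
one-step-ahead conditional mean is
  E[X_{t+1} | X_t, ...] = c + sum_i phi_i X_{t+1-i}.
Substitute known values:
  E[X_{t+1} | ...] = (0.066) * (1)
                   = 0.0660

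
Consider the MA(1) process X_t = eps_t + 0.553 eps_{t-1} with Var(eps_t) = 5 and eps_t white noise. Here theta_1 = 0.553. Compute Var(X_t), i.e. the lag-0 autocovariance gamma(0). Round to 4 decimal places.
\gamma(0) = 6.5290

For an MA(q) process X_t = eps_t + sum_i theta_i eps_{t-i} with
Var(eps_t) = sigma^2, the variance is
  gamma(0) = sigma^2 * (1 + sum_i theta_i^2).
  sum_i theta_i^2 = (0.553)^2 = 0.305809.
  gamma(0) = 5 * (1 + 0.305809) = 5 * 1.305809 = 6.529045, which rounds to 6.5290.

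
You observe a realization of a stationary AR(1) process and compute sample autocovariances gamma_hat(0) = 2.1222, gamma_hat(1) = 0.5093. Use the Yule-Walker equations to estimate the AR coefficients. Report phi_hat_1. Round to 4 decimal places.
\hat\phi_{1} = 0.2400

The Yule-Walker equations for an AR(p) process read, in matrix form,
  Gamma_p phi = r_p,   with   (Gamma_p)_{ij} = gamma(|i - j|),
                       (r_p)_i = gamma(i),   i,j = 1..p.
Substitute the sample gammas (Toeplitz matrix and right-hand side of size 1):
  Gamma_p = [[2.1222]]
  r_p     = [0.5093]
With p = 1 this is the single equation gamma(0) phi_1 = gamma(1):
  phi_hat_1 = gamma(1) / gamma(0) = 0.5093 / 2.1222 = 0.2400.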